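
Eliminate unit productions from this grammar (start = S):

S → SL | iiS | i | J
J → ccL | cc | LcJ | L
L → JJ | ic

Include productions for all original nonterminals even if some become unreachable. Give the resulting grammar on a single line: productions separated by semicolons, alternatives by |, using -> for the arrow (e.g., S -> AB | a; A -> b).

Unit productions: J->L, S->J.
Unit pairs (A ⇒* B via units): (J,L), (S,J), (S,L).
S: inherits non-unit rules of {J, L, S} → JJ | LcJ | SL | cc | ccL | i | ic | iiS.
J: inherits non-unit rules of {J, L} → JJ | LcJ | cc | ccL | ic.
L: inherits non-unit rules of {L} → JJ | ic.

S -> i | JJ | SL | cc | ic | LcJ | ccL | iiS; J -> JJ | cc | ic | LcJ | ccL; L -> JJ | ic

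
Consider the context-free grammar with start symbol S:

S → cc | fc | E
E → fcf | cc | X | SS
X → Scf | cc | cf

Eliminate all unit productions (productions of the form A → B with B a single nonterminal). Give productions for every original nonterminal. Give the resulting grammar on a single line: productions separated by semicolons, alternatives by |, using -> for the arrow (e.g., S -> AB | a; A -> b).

Unit productions: E->X, S->E.
Unit pairs (A ⇒* B via units): (E,X), (S,E), (S,X).
S: inherits non-unit rules of {E, S, X} → SS | Scf | cc | cf | fc | fcf.
E: inherits non-unit rules of {E, X} → SS | Scf | cc | cf | fcf.
X: inherits non-unit rules of {X} → Scf | cc | cf.

S -> SS | cc | cf | fc | Scf | fcf; E -> SS | cc | cf | Scf | fcf; X -> cc | cf | Scf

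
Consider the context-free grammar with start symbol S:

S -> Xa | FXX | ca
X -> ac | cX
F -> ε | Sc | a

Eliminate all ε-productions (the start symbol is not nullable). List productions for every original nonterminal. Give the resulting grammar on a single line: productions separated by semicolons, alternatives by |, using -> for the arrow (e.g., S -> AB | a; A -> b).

Nullable set: {F}.
S -> FXX: F nullable, giving FXX | XX.
Drop F -> ε.
Unchanged (no nullable symbols): S -> Xa; S -> ca; F -> Sc; F -> a; X -> ac; X -> cX.

S -> XX | Xa | ca | FXX; F -> a | Sc; X -> ac | cX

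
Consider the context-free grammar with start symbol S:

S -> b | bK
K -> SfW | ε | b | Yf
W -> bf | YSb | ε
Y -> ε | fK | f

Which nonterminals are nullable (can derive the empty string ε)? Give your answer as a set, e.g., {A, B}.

{K, W, Y}

Directly nullable (have an ε-rule): {K, W, Y}.
Not nullable: S — each has a terminal in every rule's right-hand side or depends on a non-nullable symbol.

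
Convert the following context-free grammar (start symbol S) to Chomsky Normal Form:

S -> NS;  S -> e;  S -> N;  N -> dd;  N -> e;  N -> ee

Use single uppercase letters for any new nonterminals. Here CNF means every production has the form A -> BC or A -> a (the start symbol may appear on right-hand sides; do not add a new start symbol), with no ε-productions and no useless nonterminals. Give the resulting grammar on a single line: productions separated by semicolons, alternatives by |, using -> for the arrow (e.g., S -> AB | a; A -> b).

No ε-productions.
After unit-elimination: S -> e | NS | dd | ee; N -> e | dd | ee.
TERM: introduce A -> d, B -> e and substitute in every rule of length ≥2.

S -> e | AA | BB | NS; A -> d; B -> e; N -> e | AA | BB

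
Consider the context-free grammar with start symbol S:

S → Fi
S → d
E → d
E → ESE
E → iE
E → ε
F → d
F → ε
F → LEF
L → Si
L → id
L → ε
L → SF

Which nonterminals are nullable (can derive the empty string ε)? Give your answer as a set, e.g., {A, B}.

{E, F, L}

Directly nullable (have an ε-rule): {E, F, L}.
Not nullable: S — each has a terminal in every rule's right-hand side or depends on a non-nullable symbol.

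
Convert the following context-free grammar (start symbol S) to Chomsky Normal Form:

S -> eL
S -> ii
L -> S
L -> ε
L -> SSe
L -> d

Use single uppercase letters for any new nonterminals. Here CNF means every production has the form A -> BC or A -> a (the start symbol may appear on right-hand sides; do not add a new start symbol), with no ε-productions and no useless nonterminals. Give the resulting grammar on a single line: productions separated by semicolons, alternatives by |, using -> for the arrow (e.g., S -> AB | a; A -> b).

S -> e | AL | BB; A -> e; B -> i; C -> SA; L -> d | e | AL | BB | SC

Nullable: {L}; after ε-elimination: S -> e | eL | ii; L -> S | d | SSe.
After unit-elimination: S -> e | eL | ii; L -> d | e | eL | ii | SSe.
TERM: introduce A -> e, B -> i and substitute in every rule of length ≥2.
BIN: L -> SSA becomes L -> SC, C -> SA.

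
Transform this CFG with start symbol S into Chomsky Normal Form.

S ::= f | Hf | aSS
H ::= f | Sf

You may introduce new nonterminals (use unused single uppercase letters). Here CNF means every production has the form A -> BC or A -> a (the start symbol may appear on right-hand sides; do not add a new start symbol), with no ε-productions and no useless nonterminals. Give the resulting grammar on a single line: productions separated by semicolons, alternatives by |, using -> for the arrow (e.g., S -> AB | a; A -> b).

No ε-productions.
No unit productions to eliminate.
TERM: introduce B -> a, A -> f and substitute in every rule of length ≥2.
BIN: S -> BSS becomes S -> BC, C -> SS.

S -> f | BC | HA; A -> f; B -> a; C -> SS; H -> f | SA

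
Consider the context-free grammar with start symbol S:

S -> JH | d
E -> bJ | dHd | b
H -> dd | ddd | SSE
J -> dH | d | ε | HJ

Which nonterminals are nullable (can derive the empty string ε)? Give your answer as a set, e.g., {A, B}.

Directly nullable (have an ε-rule): {J}.
Not nullable: E, H, S — each has a terminal in every rule's right-hand side or depends on a non-nullable symbol.

{J}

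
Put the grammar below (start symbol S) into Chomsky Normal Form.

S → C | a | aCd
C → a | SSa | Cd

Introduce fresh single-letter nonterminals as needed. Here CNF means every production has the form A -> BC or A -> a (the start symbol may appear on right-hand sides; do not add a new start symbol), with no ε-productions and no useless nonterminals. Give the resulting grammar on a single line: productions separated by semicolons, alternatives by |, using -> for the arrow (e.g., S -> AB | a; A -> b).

S -> a | BE | CA | SF; A -> d; B -> a; C -> a | CA | SD; D -> SB; E -> CA; F -> SB

No ε-productions.
After unit-elimination: S -> a | Cd | SSa | aCd; C -> a | Cd | SSa.
TERM: introduce B -> a, A -> d and substitute in every rule of length ≥2.
BIN: C -> SSB becomes C -> SD, D -> SB; S -> BCA becomes S -> BE, E -> CA; S -> SSB becomes S -> SF, F -> SB.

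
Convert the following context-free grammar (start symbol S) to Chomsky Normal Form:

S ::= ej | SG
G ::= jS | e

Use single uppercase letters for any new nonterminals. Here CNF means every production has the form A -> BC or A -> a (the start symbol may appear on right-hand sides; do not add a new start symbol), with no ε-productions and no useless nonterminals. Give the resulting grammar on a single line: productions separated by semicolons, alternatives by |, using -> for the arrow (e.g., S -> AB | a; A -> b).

No ε-productions.
No unit productions to eliminate.
TERM: introduce B -> e, A -> j and substitute in every rule of length ≥2.

S -> BA | SG; A -> j; B -> e; G -> e | AS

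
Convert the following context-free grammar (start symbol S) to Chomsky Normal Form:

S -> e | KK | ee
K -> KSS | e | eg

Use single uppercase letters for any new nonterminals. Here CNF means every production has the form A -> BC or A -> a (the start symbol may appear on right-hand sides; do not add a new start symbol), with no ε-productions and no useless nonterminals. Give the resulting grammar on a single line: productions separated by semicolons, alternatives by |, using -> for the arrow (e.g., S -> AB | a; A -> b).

S -> e | AA | KK; A -> e; B -> g; C -> SS; K -> e | AB | KC

No ε-productions.
No unit productions to eliminate.
TERM: introduce A -> e, B -> g and substitute in every rule of length ≥2.
BIN: K -> KSS becomes K -> KC, C -> SS.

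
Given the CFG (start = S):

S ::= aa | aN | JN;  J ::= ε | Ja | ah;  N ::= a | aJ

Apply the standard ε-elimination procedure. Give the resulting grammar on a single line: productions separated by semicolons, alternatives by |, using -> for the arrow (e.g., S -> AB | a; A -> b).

S -> N | JN | aN | aa; J -> a | Ja | ah; N -> a | aJ

Nullable set: {J}.
S -> JN: J nullable, giving JN | N.
Drop J -> ε.
J -> Ja: J nullable, giving Ja | a.
N -> aJ: J nullable, giving a | aJ.
Unchanged (no nullable symbols): S -> aN; S -> aa; J -> ah; N -> a.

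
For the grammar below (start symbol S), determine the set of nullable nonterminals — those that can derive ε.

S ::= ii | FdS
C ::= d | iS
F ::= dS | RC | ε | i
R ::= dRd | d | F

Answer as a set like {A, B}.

Directly nullable (have an ε-rule): {F}.
R is nullable via R -> F (every symbol on the right is already known nullable).
Not nullable: C, S — each has a terminal in every rule's right-hand side or depends on a non-nullable symbol.

{F, R}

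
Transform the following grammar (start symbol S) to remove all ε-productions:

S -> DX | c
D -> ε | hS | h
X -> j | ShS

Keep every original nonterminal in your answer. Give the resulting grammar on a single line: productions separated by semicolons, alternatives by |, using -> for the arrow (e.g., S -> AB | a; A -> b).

S -> X | c | DX; D -> h | hS; X -> j | ShS

Nullable set: {D}.
S -> DX: D nullable, giving DX | X.
Drop D -> ε.
Unchanged (no nullable symbols): S -> c; D -> h; D -> hS; X -> ShS; X -> j.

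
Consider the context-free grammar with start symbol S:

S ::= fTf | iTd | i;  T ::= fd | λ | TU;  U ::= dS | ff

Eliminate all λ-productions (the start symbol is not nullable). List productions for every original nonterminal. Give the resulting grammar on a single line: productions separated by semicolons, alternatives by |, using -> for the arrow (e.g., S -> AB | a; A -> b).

S -> i | ff | id | fTf | iTd; T -> U | TU | fd; U -> dS | ff

Nullable set: {T}.
S -> fTf: T nullable, giving fTf | ff.
S -> iTd: T nullable, giving iTd | id.
Drop T -> λ.
T -> TU: T nullable, giving TU | U.
Unchanged (no nullable symbols): S -> i; T -> fd; U -> dS; U -> ff.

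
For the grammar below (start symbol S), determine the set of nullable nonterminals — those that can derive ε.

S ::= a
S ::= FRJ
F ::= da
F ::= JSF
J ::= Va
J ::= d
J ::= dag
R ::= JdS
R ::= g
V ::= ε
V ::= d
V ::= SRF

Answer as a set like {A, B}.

Directly nullable (have an ε-rule): {V}.
Not nullable: F, J, R, S — each has a terminal in every rule's right-hand side or depends on a non-nullable symbol.

{V}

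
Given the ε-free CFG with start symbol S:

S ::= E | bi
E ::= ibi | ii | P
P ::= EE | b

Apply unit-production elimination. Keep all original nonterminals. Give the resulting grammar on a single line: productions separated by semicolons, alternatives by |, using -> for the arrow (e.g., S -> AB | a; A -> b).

S -> b | EE | bi | ii | ibi; E -> b | EE | ii | ibi; P -> b | EE

Unit productions: E->P, S->E.
Unit pairs (A ⇒* B via units): (E,P), (S,E), (S,P).
S: inherits non-unit rules of {E, P, S} → EE | b | bi | ibi | ii.
E: inherits non-unit rules of {E, P} → EE | b | ibi | ii.
P: inherits non-unit rules of {P} → EE | b.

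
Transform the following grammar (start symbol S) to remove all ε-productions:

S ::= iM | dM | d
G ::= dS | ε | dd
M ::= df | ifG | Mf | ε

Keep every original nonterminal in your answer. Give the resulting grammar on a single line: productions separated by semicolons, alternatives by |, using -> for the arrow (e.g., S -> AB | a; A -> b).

S -> d | i | dM | iM; G -> dS | dd; M -> f | Mf | df | if | ifG

Nullable set: {G, M}.
S -> dM: M nullable, giving d | dM.
S -> iM: M nullable, giving i | iM.
Drop G -> ε.
Drop M -> ε.
M -> Mf: M nullable, giving Mf | f.
M -> ifG: G nullable, giving if | ifG.
Unchanged (no nullable symbols): S -> d; G -> dS; G -> dd; M -> df.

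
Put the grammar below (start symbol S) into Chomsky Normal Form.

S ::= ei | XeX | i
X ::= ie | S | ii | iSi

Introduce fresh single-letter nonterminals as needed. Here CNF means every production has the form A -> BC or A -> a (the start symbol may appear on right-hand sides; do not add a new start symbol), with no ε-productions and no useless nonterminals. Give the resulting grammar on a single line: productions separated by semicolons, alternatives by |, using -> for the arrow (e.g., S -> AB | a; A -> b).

No ε-productions.
After unit-elimination: S -> i | ei | XeX; X -> i | ei | ie | ii | XeX | iSi.
TERM: introduce A -> e, B -> i and substitute in every rule of length ≥2.
BIN: S -> XAX becomes S -> XC, C -> AX; X -> BSB becomes X -> BD, D -> SB; X -> XAX becomes X -> XE, E -> AX.

S -> i | AB | XC; A -> e; B -> i; C -> AX; D -> SB; E -> AX; X -> i | AB | BA | BB | BD | XE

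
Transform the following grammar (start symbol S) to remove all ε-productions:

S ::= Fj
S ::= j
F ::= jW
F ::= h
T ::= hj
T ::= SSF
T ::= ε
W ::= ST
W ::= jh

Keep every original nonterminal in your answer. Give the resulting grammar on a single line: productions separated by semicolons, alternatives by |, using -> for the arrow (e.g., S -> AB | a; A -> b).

S -> j | Fj; F -> h | jW; T -> hj | SSF; W -> S | ST | jh

Nullable set: {T}.
Drop T -> ε.
W -> ST: T nullable, giving S | ST.
Unchanged (no nullable symbols): S -> Fj; S -> j; F -> h; F -> jW; T -> SSF; T -> hj; W -> jh.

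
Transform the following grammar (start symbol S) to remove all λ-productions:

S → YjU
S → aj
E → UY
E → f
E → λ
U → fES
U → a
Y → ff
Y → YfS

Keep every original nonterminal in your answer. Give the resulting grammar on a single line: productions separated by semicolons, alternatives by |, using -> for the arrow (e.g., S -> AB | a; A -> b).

S -> aj | YjU; E -> f | UY; U -> a | fS | fES; Y -> ff | YfS

Nullable set: {E}.
Drop E -> λ.
U -> fES: E nullable, giving fES | fS.
Unchanged (no nullable symbols): S -> YjU; S -> aj; E -> UY; E -> f; U -> a; Y -> YfS; Y -> ff.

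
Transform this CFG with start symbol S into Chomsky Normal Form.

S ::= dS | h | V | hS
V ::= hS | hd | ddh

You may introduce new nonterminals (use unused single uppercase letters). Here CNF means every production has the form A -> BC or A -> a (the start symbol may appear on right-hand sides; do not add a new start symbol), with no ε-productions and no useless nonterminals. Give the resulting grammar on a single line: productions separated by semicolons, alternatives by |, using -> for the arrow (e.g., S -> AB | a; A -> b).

S -> h | AC | AS | BA | BS; A -> d; B -> h; C -> AB

No ε-productions.
After unit-elimination: S -> h | dS | hS | hd | ddh; V -> hS | hd | ddh.
TERM: introduce A -> d, B -> h and substitute in every rule of length ≥2.
BIN: S -> AAB becomes S -> AC, C -> AB; V -> AAB becomes V -> AD, D -> AB.
Drop unreachable/unproductive: V.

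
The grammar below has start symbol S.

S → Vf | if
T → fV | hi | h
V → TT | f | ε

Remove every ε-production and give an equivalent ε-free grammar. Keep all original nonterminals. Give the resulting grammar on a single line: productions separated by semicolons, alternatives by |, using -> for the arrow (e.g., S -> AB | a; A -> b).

S -> f | Vf | if; T -> f | h | fV | hi; V -> f | TT

Nullable set: {V}.
S -> Vf: V nullable, giving Vf | f.
T -> fV: V nullable, giving f | fV.
Drop V -> ε.
Unchanged (no nullable symbols): S -> if; T -> h; T -> hi; V -> TT; V -> f.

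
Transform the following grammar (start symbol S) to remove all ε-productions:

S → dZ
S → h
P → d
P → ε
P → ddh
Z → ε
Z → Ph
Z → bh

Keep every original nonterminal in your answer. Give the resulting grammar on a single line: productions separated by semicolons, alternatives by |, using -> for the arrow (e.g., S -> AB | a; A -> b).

Nullable set: {P, Z}.
S -> dZ: Z nullable, giving d | dZ.
Drop P -> ε.
Drop Z -> ε.
Z -> Ph: P nullable, giving Ph | h.
Unchanged (no nullable symbols): S -> h; P -> d; P -> ddh; Z -> bh.

S -> d | h | dZ; P -> d | ddh; Z -> h | Ph | bh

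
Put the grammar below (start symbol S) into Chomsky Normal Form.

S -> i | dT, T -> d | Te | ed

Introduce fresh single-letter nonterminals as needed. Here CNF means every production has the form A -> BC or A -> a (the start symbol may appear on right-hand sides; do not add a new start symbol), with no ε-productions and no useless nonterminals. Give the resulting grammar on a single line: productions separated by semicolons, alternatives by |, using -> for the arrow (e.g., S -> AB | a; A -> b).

No ε-productions.
No unit productions to eliminate.
TERM: introduce A -> d, B -> e and substitute in every rule of length ≥2.

S -> i | AT; A -> d; B -> e; T -> d | BA | TB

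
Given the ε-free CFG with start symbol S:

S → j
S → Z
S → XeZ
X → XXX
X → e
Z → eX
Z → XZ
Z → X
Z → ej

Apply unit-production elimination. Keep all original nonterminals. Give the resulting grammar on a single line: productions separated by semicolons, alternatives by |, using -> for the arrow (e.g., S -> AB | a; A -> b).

Unit productions: S->Z, Z->X.
Unit pairs (A ⇒* B via units): (S,X), (S,Z), (Z,X).
S: inherits non-unit rules of {S, X, Z} → XXX | XZ | XeZ | e | eX | ej | j.
X: inherits non-unit rules of {X} → XXX | e.
Z: inherits non-unit rules of {X, Z} → XXX | XZ | e | eX | ej.

S -> e | j | XZ | eX | ej | XXX | XeZ; X -> e | XXX; Z -> e | XZ | eX | ej | XXX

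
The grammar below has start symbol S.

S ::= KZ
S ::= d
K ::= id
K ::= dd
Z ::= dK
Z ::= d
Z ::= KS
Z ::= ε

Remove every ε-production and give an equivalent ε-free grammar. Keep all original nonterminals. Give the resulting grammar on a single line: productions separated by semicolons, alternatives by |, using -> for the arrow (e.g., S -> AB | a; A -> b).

S -> K | d | KZ; K -> dd | id; Z -> d | KS | dK

Nullable set: {Z}.
S -> KZ: Z nullable, giving K | KZ.
Drop Z -> ε.
Unchanged (no nullable symbols): S -> d; K -> dd; K -> id; Z -> KS; Z -> d; Z -> dK.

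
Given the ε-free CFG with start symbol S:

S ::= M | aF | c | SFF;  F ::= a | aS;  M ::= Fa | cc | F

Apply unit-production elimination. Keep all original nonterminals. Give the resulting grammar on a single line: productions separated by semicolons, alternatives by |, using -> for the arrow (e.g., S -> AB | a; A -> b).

S -> a | c | Fa | aF | aS | cc | SFF; F -> a | aS; M -> a | Fa | aS | cc

Unit productions: M->F, S->M.
Unit pairs (A ⇒* B via units): (M,F), (S,F), (S,M).
S: inherits non-unit rules of {F, M, S} → Fa | SFF | a | aF | aS | c | cc.
F: inherits non-unit rules of {F} → a | aS.
M: inherits non-unit rules of {F, M} → Fa | a | aS | cc.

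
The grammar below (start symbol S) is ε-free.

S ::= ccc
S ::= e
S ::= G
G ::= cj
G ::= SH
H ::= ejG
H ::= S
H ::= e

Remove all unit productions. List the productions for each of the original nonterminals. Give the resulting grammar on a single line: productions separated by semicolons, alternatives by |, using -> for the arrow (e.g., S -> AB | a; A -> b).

Unit productions: H->S, S->G.
Unit pairs (A ⇒* B via units): (H,G), (H,S), (S,G).
S: inherits non-unit rules of {G, S} → SH | ccc | cj | e.
G: inherits non-unit rules of {G} → SH | cj.
H: inherits non-unit rules of {G, H, S} → SH | ccc | cj | e | ejG.

S -> e | SH | cj | ccc; G -> SH | cj; H -> e | SH | cj | ccc | ejG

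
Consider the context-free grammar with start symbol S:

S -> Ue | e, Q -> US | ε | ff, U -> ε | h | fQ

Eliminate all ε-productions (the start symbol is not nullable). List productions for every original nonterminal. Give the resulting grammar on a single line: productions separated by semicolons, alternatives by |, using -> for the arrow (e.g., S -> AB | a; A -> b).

S -> e | Ue; Q -> S | US | ff; U -> f | h | fQ

Nullable set: {Q, U}.
S -> Ue: U nullable, giving Ue | e.
Drop Q -> ε.
Q -> US: U nullable, giving S | US.
Drop U -> ε.
U -> fQ: Q nullable, giving f | fQ.
Unchanged (no nullable symbols): S -> e; Q -> ff; U -> h.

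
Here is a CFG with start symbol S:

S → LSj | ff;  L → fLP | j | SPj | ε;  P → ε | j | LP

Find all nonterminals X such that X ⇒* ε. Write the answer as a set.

{L, P}

Directly nullable (have an ε-rule): {L, P}.
Not nullable: S — each has a terminal in every rule's right-hand side or depends on a non-nullable symbol.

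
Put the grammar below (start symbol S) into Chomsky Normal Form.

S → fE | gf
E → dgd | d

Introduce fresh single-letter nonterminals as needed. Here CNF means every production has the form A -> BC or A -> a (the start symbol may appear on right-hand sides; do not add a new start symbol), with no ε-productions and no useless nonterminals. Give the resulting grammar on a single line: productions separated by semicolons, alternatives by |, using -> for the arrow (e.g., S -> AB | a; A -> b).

S -> BC | CE; A -> d; B -> g; C -> f; D -> BA; E -> d | AD

No ε-productions.
No unit productions to eliminate.
TERM: introduce A -> d, C -> f, B -> g and substitute in every rule of length ≥2.
BIN: E -> ABA becomes E -> AD, D -> BA.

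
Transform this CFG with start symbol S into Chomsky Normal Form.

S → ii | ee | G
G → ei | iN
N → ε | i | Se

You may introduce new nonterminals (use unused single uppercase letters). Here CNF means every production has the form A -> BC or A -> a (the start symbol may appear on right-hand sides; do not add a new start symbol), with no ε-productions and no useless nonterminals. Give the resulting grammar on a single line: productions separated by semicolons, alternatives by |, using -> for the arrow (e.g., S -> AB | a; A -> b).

Nullable: {N}; after ε-elimination: S -> G | ee | ii; G -> i | ei | iN; N -> i | Se.
After unit-elimination: S -> i | ee | ei | iN | ii; G -> i | ei | iN; N -> i | Se.
TERM: introduce A -> e, B -> i and substitute in every rule of length ≥2.
Drop unreachable/unproductive: G.

S -> i | AA | AB | BB | BN; A -> e; B -> i; N -> i | SA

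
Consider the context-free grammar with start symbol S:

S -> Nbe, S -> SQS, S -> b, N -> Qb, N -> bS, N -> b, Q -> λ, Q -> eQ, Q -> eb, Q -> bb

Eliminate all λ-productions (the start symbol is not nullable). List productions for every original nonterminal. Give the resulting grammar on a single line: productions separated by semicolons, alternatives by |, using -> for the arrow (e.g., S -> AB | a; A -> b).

S -> b | SS | Nbe | SQS; N -> b | Qb | bS; Q -> e | bb | eQ | eb

Nullable set: {Q}.
S -> SQS: Q nullable, giving SQS | SS.
N -> Qb: Q nullable, giving Qb | b.
Drop Q -> λ.
Q -> eQ: Q nullable, giving e | eQ.
Unchanged (no nullable symbols): S -> Nbe; S -> b; N -> b; N -> bS; Q -> bb; Q -> eb.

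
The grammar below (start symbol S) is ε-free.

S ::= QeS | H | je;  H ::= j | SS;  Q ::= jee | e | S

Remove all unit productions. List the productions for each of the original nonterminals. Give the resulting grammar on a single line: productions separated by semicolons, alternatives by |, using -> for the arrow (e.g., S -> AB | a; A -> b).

S -> j | SS | je | QeS; H -> j | SS; Q -> e | j | SS | je | QeS | jee

Unit productions: Q->S, S->H.
Unit pairs (A ⇒* B via units): (Q,H), (Q,S), (S,H).
S: inherits non-unit rules of {H, S} → QeS | SS | j | je.
H: inherits non-unit rules of {H} → SS | j.
Q: inherits non-unit rules of {H, Q, S} → QeS | SS | e | j | je | jee.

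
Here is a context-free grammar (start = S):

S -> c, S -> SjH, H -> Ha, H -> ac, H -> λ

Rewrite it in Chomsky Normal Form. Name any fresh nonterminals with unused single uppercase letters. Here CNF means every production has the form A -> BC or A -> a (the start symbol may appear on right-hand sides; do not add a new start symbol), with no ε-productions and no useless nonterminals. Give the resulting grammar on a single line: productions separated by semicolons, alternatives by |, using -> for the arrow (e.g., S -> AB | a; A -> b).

Nullable: {H}; after ε-elimination: S -> c | Sj | SjH; H -> a | Ha | ac.
No unit productions to eliminate.
TERM: introduce A -> a, B -> c, C -> j and substitute in every rule of length ≥2.
BIN: S -> SCH becomes S -> SD, D -> CH.

S -> c | SC | SD; A -> a; B -> c; C -> j; D -> CH; H -> a | AB | HA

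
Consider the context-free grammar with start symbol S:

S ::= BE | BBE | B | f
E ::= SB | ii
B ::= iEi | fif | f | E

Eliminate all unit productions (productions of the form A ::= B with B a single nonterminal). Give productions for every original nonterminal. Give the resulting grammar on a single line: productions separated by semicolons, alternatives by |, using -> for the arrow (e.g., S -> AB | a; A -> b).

Unit productions: B->E, S->B.
Unit pairs (A ⇒* B via units): (B,E), (S,B), (S,E).
S: inherits non-unit rules of {B, E, S} → BBE | BE | SB | f | fif | iEi | ii.
B: inherits non-unit rules of {B, E} → SB | f | fif | iEi | ii.
E: inherits non-unit rules of {E} → SB | ii.

S -> f | BE | SB | ii | BBE | fif | iEi; B -> f | SB | ii | fif | iEi; E -> SB | ii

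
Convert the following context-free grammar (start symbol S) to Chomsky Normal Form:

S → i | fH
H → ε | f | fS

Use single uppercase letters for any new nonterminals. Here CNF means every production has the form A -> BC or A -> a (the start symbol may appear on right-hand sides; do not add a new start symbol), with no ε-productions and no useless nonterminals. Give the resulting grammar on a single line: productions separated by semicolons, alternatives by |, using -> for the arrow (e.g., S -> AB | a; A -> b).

Nullable: {H}; after ε-elimination: S -> f | i | fH; H -> f | fS.
No unit productions to eliminate.
TERM: introduce A -> f and substitute in every rule of length ≥2.

S -> f | i | AH; A -> f; H -> f | AS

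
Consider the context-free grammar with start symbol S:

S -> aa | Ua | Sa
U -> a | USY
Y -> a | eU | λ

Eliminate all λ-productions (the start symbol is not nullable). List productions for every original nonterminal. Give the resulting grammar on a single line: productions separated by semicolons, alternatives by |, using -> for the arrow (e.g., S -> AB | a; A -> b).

Nullable set: {Y}.
U -> USY: Y nullable, giving US | USY.
Drop Y -> λ.
Unchanged (no nullable symbols): S -> Sa; S -> Ua; S -> aa; U -> a; Y -> a; Y -> eU.

S -> Sa | Ua | aa; U -> a | US | USY; Y -> a | eU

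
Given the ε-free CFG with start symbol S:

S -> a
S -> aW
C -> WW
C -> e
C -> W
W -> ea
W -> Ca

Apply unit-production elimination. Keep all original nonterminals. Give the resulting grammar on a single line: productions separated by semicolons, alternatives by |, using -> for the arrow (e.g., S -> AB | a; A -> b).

Unit productions: C->W.
Unit pairs (A ⇒* B via units): (C,W).
S: inherits non-unit rules of {S} → a | aW.
C: inherits non-unit rules of {C, W} → Ca | WW | e | ea.
W: inherits non-unit rules of {W} → Ca | ea.

S -> a | aW; C -> e | Ca | WW | ea; W -> Ca | ea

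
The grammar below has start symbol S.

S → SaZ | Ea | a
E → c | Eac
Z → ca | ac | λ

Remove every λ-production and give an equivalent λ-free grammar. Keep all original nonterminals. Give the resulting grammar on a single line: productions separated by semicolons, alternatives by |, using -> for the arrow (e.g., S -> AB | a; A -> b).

Nullable set: {Z}.
S -> SaZ: Z nullable, giving Sa | SaZ.
Drop Z -> λ.
Unchanged (no nullable symbols): S -> Ea; S -> a; E -> Eac; E -> c; Z -> ac; Z -> ca.

S -> a | Ea | Sa | SaZ; E -> c | Eac; Z -> ac | ca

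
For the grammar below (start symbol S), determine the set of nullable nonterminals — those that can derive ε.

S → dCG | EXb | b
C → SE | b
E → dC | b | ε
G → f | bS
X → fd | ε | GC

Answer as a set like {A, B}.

Directly nullable (have an ε-rule): {E, X}.
Not nullable: C, G, S — each has a terminal in every rule's right-hand side or depends on a non-nullable symbol.

{E, X}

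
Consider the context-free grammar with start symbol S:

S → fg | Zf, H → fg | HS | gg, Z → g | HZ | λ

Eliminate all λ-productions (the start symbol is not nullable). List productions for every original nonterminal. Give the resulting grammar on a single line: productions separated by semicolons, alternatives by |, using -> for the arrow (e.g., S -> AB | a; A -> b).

S -> f | Zf | fg; H -> HS | fg | gg; Z -> H | g | HZ

Nullable set: {Z}.
S -> Zf: Z nullable, giving Zf | f.
Drop Z -> λ.
Z -> HZ: Z nullable, giving H | HZ.
Unchanged (no nullable symbols): S -> fg; H -> HS; H -> fg; H -> gg; Z -> g.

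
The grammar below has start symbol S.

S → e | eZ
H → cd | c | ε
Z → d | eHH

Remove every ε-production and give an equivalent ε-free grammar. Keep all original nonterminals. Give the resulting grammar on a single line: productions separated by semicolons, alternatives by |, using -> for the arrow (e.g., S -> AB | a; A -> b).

S -> e | eZ; H -> c | cd; Z -> d | e | eH | eHH

Nullable set: {H}.
Drop H -> ε.
Z -> eHH: H, H nullable, giving e | eH | eHH.
Unchanged (no nullable symbols): S -> e; S -> eZ; H -> c; H -> cd; Z -> d.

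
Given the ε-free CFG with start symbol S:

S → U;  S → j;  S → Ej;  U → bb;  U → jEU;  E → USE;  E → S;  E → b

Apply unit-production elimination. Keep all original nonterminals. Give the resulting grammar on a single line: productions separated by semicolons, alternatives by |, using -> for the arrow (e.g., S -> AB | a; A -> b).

Unit productions: E->S, S->U.
Unit pairs (A ⇒* B via units): (E,S), (E,U), (S,U).
S: inherits non-unit rules of {S, U} → Ej | bb | j | jEU.
E: inherits non-unit rules of {E, S, U} → Ej | USE | b | bb | j | jEU.
U: inherits non-unit rules of {U} → bb | jEU.

S -> j | Ej | bb | jEU; E -> b | j | Ej | bb | USE | jEU; U -> bb | jEU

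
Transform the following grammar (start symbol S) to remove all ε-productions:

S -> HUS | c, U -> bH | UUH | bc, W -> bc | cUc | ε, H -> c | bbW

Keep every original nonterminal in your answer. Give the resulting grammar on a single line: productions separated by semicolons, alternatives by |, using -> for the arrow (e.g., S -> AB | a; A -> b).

S -> c | HUS; H -> c | bb | bbW; U -> bH | bc | UUH; W -> bc | cUc

Nullable set: {W}.
H -> bbW: W nullable, giving bb | bbW.
Drop W -> ε.
Unchanged (no nullable symbols): S -> HUS; S -> c; H -> c; U -> UUH; U -> bH; U -> bc; W -> bc; W -> cUc.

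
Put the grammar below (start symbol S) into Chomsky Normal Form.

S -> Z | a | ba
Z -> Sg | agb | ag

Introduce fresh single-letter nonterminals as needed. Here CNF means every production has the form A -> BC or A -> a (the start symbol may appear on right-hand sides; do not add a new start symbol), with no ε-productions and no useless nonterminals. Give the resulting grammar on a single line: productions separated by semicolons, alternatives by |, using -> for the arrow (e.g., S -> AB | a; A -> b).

S -> a | BA | BD | CB | SA; A -> g; B -> a; C -> b; D -> AC

No ε-productions.
After unit-elimination: S -> a | Sg | ag | ba | agb; Z -> Sg | ag | agb.
TERM: introduce B -> a, C -> b, A -> g and substitute in every rule of length ≥2.
BIN: S -> BAC becomes S -> BD, D -> AC; Z -> BAC becomes Z -> BE, E -> AC.
Drop unreachable/unproductive: Z.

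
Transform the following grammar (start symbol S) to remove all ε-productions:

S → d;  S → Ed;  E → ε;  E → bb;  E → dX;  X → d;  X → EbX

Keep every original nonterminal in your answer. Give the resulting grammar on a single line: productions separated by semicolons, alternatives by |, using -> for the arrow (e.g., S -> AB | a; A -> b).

S -> d | Ed; E -> bb | dX; X -> d | bX | EbX

Nullable set: {E}.
S -> Ed: E nullable, giving Ed | d.
Drop E -> ε.
X -> EbX: E nullable, giving EbX | bX.
Unchanged (no nullable symbols): S -> d; E -> bb; E -> dX; X -> d.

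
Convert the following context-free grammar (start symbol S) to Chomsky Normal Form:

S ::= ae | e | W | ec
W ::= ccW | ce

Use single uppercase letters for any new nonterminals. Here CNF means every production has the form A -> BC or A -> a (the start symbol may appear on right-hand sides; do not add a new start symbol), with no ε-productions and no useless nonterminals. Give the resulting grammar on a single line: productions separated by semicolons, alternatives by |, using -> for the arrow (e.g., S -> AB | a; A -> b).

No ε-productions.
After unit-elimination: S -> e | ae | ce | ec | ccW; W -> ce | ccW.
TERM: introduce A -> a, C -> c, B -> e and substitute in every rule of length ≥2.
BIN: S -> CCW becomes S -> CD, D -> CW; W -> CCW becomes W -> CE, E -> CW.

S -> e | AB | BC | CB | CD; A -> a; B -> e; C -> c; D -> CW; E -> CW; W -> CB | CE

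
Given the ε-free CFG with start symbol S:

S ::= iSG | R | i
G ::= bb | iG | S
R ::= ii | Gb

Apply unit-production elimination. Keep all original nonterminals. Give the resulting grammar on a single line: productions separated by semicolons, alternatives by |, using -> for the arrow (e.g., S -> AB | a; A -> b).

S -> i | Gb | ii | iSG; G -> i | Gb | bb | iG | ii | iSG; R -> Gb | ii

Unit productions: G->S, S->R.
Unit pairs (A ⇒* B via units): (G,R), (G,S), (S,R).
S: inherits non-unit rules of {R, S} → Gb | i | iSG | ii.
G: inherits non-unit rules of {G, R, S} → Gb | bb | i | iG | iSG | ii.
R: inherits non-unit rules of {R} → Gb | ii.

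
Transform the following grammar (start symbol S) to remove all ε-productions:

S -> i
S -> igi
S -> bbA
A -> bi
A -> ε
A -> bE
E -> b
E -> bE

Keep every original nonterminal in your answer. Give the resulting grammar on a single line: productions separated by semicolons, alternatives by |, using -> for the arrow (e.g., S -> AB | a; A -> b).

S -> i | bb | bbA | igi; A -> bE | bi; E -> b | bE

Nullable set: {A}.
S -> bbA: A nullable, giving bb | bbA.
Drop A -> ε.
Unchanged (no nullable symbols): S -> i; S -> igi; A -> bE; A -> bi; E -> b; E -> bE.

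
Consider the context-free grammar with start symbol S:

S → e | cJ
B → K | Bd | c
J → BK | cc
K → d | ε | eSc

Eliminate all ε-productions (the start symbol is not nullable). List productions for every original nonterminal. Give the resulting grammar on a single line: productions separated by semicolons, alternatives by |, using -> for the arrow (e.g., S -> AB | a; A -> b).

Nullable set: {B, J, K}.
S -> cJ: J nullable, giving c | cJ.
B -> Bd: B nullable, giving Bd | d.
B -> K: K nullable, giving K.
J -> BK: B, K nullable, giving B | BK | K.
Drop K -> ε.
Unchanged (no nullable symbols): S -> e; B -> c; J -> cc; K -> d; K -> eSc.

S -> c | e | cJ; B -> K | c | d | Bd; J -> B | K | BK | cc; K -> d | eSc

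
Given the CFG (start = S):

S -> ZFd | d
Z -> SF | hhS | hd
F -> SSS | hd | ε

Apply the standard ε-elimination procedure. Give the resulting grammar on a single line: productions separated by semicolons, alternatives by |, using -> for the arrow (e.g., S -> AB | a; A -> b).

Nullable set: {F}.
S -> ZFd: F nullable, giving ZFd | Zd.
Drop F -> ε.
Z -> SF: F nullable, giving S | SF.
Unchanged (no nullable symbols): S -> d; F -> SSS; F -> hd; Z -> hd; Z -> hhS.

S -> d | Zd | ZFd; F -> hd | SSS; Z -> S | SF | hd | hhS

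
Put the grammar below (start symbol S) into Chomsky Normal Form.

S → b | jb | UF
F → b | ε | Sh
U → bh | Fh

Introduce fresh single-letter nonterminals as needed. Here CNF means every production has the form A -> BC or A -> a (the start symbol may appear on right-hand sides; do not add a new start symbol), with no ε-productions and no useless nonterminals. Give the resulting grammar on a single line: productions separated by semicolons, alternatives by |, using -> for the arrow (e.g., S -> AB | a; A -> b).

S -> b | h | BA | CB | FA | UF; A -> h; B -> b; C -> j; F -> b | SA; U -> h | BA | FA

Nullable: {F}; after ε-elimination: S -> U | b | UF | jb; F -> b | Sh; U -> h | Fh | bh.
After unit-elimination: S -> b | h | Fh | UF | bh | jb; F -> b | Sh; U -> h | Fh | bh.
TERM: introduce B -> b, A -> h, C -> j and substitute in every rule of length ≥2.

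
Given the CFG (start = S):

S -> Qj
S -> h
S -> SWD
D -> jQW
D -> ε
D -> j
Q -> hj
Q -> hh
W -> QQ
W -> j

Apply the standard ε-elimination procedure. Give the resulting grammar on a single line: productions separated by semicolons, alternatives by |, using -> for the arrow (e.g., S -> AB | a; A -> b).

S -> h | Qj | SW | SWD; D -> j | jQW; Q -> hh | hj; W -> j | QQ

Nullable set: {D}.
S -> SWD: D nullable, giving SW | SWD.
Drop D -> ε.
Unchanged (no nullable symbols): S -> Qj; S -> h; D -> j; D -> jQW; Q -> hh; Q -> hj; W -> QQ; W -> j.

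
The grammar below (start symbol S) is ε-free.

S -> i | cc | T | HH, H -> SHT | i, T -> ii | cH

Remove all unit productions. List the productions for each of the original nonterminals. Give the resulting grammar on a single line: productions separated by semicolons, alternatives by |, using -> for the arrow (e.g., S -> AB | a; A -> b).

S -> i | HH | cH | cc | ii; H -> i | SHT; T -> cH | ii

Unit productions: S->T.
Unit pairs (A ⇒* B via units): (S,T).
S: inherits non-unit rules of {S, T} → HH | cH | cc | i | ii.
H: inherits non-unit rules of {H} → SHT | i.
T: inherits non-unit rules of {T} → cH | ii.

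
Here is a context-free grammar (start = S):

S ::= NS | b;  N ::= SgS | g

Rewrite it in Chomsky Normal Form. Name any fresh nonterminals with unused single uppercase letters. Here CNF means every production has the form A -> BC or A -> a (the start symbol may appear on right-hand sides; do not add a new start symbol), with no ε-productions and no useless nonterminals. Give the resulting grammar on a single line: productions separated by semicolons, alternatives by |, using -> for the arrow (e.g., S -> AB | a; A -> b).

S -> b | NS; A -> g; B -> AS; N -> g | SB

No ε-productions.
No unit productions to eliminate.
TERM: introduce A -> g and substitute in every rule of length ≥2.
BIN: N -> SAS becomes N -> SB, B -> AS.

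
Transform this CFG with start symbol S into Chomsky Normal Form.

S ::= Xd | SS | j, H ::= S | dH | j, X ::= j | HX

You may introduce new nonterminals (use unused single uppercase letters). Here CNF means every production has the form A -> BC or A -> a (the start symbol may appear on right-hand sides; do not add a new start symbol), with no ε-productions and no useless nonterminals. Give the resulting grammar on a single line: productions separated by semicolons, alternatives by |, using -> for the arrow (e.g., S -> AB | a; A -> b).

S -> j | SS | XA; A -> d; H -> j | AH | SS | XA; X -> j | HX

No ε-productions.
After unit-elimination: S -> j | SS | Xd; H -> j | SS | Xd | dH; X -> j | HX.
TERM: introduce A -> d and substitute in every rule of length ≥2.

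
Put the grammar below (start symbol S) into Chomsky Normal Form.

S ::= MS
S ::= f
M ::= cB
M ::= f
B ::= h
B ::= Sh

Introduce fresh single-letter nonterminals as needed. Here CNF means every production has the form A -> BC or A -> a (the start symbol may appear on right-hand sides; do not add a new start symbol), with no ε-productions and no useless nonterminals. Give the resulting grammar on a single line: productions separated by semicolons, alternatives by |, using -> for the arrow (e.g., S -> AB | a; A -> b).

S -> f | MS; A -> h; B -> h | SA; C -> c; M -> f | CB

No ε-productions.
No unit productions to eliminate.
TERM: introduce C -> c, A -> h and substitute in every rule of length ≥2.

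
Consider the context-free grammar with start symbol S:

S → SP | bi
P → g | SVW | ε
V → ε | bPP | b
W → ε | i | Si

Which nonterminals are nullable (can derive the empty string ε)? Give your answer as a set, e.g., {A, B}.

{P, V, W}

Directly nullable (have an ε-rule): {P, V, W}.
Not nullable: S — each has a terminal in every rule's right-hand side or depends on a non-nullable symbol.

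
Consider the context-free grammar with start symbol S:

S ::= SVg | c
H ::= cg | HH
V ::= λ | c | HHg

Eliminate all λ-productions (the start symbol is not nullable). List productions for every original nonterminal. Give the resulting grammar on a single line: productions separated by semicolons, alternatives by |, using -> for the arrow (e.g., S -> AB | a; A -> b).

S -> c | Sg | SVg; H -> HH | cg; V -> c | HHg

Nullable set: {V}.
S -> SVg: V nullable, giving SVg | Sg.
Drop V -> λ.
Unchanged (no nullable symbols): S -> c; H -> HH; H -> cg; V -> HHg; V -> c.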